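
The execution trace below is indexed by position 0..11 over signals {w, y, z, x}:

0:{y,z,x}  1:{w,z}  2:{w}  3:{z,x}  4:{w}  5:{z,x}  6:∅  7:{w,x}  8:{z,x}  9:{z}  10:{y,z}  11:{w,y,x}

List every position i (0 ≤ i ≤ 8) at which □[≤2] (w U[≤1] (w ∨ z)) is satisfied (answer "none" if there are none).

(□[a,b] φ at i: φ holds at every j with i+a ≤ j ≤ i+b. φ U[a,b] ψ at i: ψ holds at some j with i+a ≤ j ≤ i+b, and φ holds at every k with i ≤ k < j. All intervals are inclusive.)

Evaluate at each i in [0,8]:
  i=0: ✓ (all of [0,2])
  i=1: ✓ (all of [1,3])
  i=2: ✓ (all of [2,4])
  i=3: ✓ (all of [3,5])
  i=4: ✗ (fails at j=6)
  i=5: ✗ (fails at j=6)
  i=6: ✗ (fails at j=6)
  i=7: ✓ (all of [7,9])
  i=8: ✓ (all of [8,10])

0, 1, 2, 3, 7, 8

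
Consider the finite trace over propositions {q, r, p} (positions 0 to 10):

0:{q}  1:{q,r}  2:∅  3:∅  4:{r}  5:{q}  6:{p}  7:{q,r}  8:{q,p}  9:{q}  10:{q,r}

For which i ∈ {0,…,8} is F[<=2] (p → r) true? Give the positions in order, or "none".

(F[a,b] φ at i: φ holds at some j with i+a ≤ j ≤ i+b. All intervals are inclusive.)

Evaluate at each i in [0,8]:
  i=0: ✓ (witness j=0)
  i=1: ✓ (witness j=1)
  i=2: ✓ (witness j=2)
  i=3: ✓ (witness j=3)
  i=4: ✓ (witness j=4)
  i=5: ✓ (witness j=5)
  i=6: ✓ (witness j=7)
  i=7: ✓ (witness j=7)
  i=8: ✓ (witness j=9)

0, 1, 2, 3, 4, 5, 6, 7, 8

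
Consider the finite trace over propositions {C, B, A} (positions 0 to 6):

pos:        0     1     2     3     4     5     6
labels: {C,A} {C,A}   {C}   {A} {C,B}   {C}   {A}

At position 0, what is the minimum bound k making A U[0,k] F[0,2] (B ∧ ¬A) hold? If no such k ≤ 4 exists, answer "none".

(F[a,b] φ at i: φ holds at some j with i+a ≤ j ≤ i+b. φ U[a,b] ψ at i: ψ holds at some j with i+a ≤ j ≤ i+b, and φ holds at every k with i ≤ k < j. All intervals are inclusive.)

Need earliest j ≥ 0 with F[0,2] (B ∧ ¬A), and A at every k in [0,j-1].
  j=0: rhs fails.
  j=1: rhs fails.
  j=2: rhs holds; lhs holds on [0,1]. k = 2.

2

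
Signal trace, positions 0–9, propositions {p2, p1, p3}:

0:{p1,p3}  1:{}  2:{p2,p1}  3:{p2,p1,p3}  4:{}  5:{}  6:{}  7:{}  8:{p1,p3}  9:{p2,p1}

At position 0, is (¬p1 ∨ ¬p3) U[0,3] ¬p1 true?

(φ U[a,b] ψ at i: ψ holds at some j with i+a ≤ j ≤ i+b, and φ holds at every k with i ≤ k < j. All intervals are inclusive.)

Need some j in [0,3] with ¬p1, and (¬p1 ∨ ¬p3) at every k in [0,j-1].
  j=0: ¬p1 false.
  j=1: ¬p1 holds, but (¬p1 ∨ ¬p3) fails at k=0 → not this j.
  j=2: ¬p1 false.
  j=3: ¬p1 false.
No j in the window works → until fails.

False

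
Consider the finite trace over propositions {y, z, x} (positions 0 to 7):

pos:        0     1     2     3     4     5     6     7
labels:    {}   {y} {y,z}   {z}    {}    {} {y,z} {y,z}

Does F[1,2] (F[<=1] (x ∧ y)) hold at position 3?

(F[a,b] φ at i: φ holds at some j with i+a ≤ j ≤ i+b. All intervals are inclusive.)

Check F[<=1] (x ∧ y) at each j in [4,5]:
  j=4: fails (none in [4,5])
  j=5: fails (none in [5,6])
No position in the window satisfies it → formula fails.

False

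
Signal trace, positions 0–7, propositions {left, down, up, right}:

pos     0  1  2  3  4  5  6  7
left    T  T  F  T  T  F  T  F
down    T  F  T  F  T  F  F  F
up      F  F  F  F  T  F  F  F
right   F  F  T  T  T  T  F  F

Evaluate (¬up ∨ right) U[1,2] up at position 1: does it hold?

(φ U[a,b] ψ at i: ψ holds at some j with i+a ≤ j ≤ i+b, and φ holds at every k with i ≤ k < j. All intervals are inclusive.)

Need some j in [2,3] with up, and (¬up ∨ right) at every k in [1,j-1].
  j=2: up false.
  j=3: up false.
No j in the window works → until fails.

No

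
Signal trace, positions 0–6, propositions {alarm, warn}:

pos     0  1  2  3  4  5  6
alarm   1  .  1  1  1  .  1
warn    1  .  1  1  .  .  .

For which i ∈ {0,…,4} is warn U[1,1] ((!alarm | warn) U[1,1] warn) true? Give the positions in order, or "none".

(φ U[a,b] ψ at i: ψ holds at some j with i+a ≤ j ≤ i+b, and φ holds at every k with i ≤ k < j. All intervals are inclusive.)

0

Evaluate at each i in [0,4]:
  i=0: ✓ (rhs at j=1; lhs holds on [0,0])
  i=1: ✗ (lhs fails at k=1 before rhs at j=2)
  i=2: ✗ (no rhs in [3,3])
  i=3: ✗ (no rhs in [4,4])
  i=4: ✗ (no rhs in [5,5])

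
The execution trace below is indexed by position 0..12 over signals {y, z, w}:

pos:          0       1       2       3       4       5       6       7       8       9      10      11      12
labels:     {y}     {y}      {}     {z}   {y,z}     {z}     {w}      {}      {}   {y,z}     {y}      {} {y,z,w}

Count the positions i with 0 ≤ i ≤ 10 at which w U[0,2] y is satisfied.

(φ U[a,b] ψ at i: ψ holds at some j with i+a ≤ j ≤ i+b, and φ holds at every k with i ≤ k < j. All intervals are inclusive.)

5

Evaluate at each i in [0,10]:
  i=0: ✓ (rhs at j=0)
  i=1: ✓ (rhs at j=1)
  i=2: ✗ (lhs fails at k=2 before rhs at j=4)
  i=3: ✗ (lhs fails at k=3 before rhs at j=4)
  i=4: ✓ (rhs at j=4)
  i=5: ✗ (no rhs in [5,7])
  i=6: ✗ (no rhs in [6,8])
  i=7: ✗ (lhs fails at k=7 before rhs at j=9)
  i=8: ✗ (lhs fails at k=8 before rhs at j=9)
  i=9: ✓ (rhs at j=9)
  i=10: ✓ (rhs at j=10)
Positions where it holds: {0, 1, 4, 9, 10} → 5.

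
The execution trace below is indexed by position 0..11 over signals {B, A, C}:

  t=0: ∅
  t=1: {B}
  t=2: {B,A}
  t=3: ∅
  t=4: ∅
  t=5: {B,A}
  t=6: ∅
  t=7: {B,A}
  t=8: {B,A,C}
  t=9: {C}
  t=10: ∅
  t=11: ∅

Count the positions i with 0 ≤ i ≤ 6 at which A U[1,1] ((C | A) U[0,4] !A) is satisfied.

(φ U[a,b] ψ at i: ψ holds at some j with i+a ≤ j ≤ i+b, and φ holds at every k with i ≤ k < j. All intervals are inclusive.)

2

Evaluate at each i in [0,6]:
  i=0: ✗ (lhs fails at k=0 before rhs at j=1)
  i=1: ✗ (lhs fails at k=1 before rhs at j=2)
  i=2: ✓ (rhs at j=3; lhs holds on [2,2])
  i=3: ✗ (lhs fails at k=3 before rhs at j=4)
  i=4: ✗ (lhs fails at k=4 before rhs at j=5)
  i=5: ✓ (rhs at j=6; lhs holds on [5,5])
  i=6: ✗ (lhs fails at k=6 before rhs at j=7)
Positions where it holds: {2, 5} → 2.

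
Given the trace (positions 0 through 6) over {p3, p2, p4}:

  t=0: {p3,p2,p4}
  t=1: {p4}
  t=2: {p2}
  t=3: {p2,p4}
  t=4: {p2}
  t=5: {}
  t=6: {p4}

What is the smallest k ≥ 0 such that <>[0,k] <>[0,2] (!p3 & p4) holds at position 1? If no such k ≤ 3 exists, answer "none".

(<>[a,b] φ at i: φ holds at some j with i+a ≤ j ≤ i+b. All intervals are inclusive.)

Scan j = 1,2,… for <>[0,2] (!p3 & p4):
  j=1: holds
First hit at j=1, so smallest k = 1-1 = 0.

0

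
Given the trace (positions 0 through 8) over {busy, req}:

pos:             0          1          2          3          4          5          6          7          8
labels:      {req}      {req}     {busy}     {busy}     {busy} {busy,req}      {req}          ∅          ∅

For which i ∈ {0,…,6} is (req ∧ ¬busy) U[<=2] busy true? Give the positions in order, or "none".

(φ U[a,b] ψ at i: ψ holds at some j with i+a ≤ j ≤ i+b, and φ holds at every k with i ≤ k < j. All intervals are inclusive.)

0, 1, 2, 3, 4, 5

Evaluate at each i in [0,6]:
  i=0: ✓ (rhs at j=2; lhs holds on [0,1])
  i=1: ✓ (rhs at j=2; lhs holds on [1,1])
  i=2: ✓ (rhs at j=2)
  i=3: ✓ (rhs at j=3)
  i=4: ✓ (rhs at j=4)
  i=5: ✓ (rhs at j=5)
  i=6: ✗ (no rhs in [6,8])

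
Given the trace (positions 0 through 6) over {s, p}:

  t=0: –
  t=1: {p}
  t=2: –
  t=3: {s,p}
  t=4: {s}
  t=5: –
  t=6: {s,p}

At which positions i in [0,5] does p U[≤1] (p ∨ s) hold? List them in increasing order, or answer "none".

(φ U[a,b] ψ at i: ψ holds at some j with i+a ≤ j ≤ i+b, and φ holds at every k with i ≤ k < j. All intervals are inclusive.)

Evaluate at each i in [0,5]:
  i=0: ✗ (lhs fails at k=0 before rhs at j=1)
  i=1: ✓ (rhs at j=1)
  i=2: ✗ (lhs fails at k=2 before rhs at j=3)
  i=3: ✓ (rhs at j=3)
  i=4: ✓ (rhs at j=4)
  i=5: ✗ (lhs fails at k=5 before rhs at j=6)

1, 3, 4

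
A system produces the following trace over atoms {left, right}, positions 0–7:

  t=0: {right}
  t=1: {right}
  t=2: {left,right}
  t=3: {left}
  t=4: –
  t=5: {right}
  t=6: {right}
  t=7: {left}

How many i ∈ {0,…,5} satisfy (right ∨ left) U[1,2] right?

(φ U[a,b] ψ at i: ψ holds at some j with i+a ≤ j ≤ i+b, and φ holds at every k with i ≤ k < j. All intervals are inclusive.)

3

Evaluate at each i in [0,5]:
  i=0: ✓ (rhs at j=1; lhs holds on [0,0])
  i=1: ✓ (rhs at j=2; lhs holds on [1,1])
  i=2: ✗ (no rhs in [3,4])
  i=3: ✗ (lhs fails at k=4 before rhs at j=5)
  i=4: ✗ (lhs fails at k=4 before rhs at j=5)
  i=5: ✓ (rhs at j=6; lhs holds on [5,5])
Positions where it holds: {0, 1, 5} → 3.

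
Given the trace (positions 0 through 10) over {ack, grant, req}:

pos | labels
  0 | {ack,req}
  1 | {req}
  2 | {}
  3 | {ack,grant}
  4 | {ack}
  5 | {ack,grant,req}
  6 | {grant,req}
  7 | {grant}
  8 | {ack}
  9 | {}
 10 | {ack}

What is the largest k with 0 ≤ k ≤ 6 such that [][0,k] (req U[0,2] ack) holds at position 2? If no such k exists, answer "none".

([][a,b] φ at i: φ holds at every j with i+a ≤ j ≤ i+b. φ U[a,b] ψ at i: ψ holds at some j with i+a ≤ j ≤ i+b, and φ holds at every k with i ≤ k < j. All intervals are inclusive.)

(req U[0,2] ack) must hold from j=2 onward; find where it first fails.
  j=2: fails → no k works.

none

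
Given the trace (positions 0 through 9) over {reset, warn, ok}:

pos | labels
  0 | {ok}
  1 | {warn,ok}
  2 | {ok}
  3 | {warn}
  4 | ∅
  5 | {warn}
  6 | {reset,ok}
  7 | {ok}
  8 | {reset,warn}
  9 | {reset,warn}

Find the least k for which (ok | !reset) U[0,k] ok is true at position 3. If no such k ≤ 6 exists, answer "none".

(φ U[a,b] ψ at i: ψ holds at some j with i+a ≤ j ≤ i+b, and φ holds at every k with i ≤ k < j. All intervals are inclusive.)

3

Need earliest j ≥ 3 with ok, and (ok | !reset) at every k in [3,j-1].
  j=3: rhs fails.
  j=4: rhs fails.
  j=5: rhs fails.
  j=6: rhs holds; lhs holds on [3,5]. k = 3.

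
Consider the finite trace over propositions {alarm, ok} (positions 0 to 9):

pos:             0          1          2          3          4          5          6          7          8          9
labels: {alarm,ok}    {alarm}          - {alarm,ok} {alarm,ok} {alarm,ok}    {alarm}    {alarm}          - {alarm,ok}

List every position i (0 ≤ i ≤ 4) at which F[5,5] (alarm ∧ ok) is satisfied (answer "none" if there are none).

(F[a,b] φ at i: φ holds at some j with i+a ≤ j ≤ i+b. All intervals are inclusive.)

0, 4

Evaluate at each i in [0,4]:
  i=0: ✓ (witness j=5)
  i=1: ✗ (none in [6,6])
  i=2: ✗ (none in [7,7])
  i=3: ✗ (none in [8,8])
  i=4: ✓ (witness j=9)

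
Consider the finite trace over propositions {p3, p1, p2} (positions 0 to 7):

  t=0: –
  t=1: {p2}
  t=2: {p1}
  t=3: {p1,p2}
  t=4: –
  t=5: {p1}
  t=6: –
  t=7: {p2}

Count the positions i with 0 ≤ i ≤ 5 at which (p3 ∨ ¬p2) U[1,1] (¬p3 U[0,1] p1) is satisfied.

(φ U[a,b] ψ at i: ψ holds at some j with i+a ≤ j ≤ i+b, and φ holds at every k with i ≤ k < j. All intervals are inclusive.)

Evaluate at each i in [0,5]:
  i=0: ✓ (rhs at j=1; lhs holds on [0,0])
  i=1: ✗ (lhs fails at k=1 before rhs at j=2)
  i=2: ✓ (rhs at j=3; lhs holds on [2,2])
  i=3: ✗ (lhs fails at k=3 before rhs at j=4)
  i=4: ✓ (rhs at j=5; lhs holds on [4,4])
  i=5: ✗ (no rhs in [6,6])
Positions where it holds: {0, 2, 4} → 3.

3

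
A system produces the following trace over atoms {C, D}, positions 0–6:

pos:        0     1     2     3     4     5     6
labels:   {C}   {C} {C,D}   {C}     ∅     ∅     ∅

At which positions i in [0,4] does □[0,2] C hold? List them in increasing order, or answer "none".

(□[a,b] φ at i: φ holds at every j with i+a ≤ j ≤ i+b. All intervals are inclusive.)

Evaluate at each i in [0,4]:
  i=0: ✓ (all of [0,2])
  i=1: ✓ (all of [1,3])
  i=2: ✗ (fails at j=4)
  i=3: ✗ (fails at j=4)
  i=4: ✗ (fails at j=4)

0, 1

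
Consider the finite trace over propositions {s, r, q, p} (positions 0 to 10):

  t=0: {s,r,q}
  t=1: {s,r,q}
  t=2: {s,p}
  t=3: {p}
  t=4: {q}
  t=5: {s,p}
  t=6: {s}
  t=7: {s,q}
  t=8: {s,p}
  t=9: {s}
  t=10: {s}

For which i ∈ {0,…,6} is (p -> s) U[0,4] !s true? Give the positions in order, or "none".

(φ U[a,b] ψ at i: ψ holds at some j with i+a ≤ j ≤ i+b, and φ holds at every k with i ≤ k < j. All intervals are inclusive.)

Evaluate at each i in [0,6]:
  i=0: ✓ (rhs at j=3; lhs holds on [0,2])
  i=1: ✓ (rhs at j=3; lhs holds on [1,2])
  i=2: ✓ (rhs at j=3; lhs holds on [2,2])
  i=3: ✓ (rhs at j=3)
  i=4: ✓ (rhs at j=4)
  i=5: ✗ (no rhs in [5,9])
  i=6: ✗ (no rhs in [6,10])

0, 1, 2, 3, 4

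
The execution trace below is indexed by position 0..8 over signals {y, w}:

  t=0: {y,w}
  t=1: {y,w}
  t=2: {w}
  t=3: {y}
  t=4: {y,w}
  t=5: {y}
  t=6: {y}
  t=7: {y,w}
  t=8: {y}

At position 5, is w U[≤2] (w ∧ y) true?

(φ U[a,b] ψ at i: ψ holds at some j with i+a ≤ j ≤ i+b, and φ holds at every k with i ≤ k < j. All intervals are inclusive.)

Need some j in [5,7] with (w ∧ y), and w at every k in [5,j-1].
  j=5: (w ∧ y) false.
  j=6: (w ∧ y) false.
  j=7: (w ∧ y) holds, but w fails at k=5 → not this j.
No j in the window works → until fails.

No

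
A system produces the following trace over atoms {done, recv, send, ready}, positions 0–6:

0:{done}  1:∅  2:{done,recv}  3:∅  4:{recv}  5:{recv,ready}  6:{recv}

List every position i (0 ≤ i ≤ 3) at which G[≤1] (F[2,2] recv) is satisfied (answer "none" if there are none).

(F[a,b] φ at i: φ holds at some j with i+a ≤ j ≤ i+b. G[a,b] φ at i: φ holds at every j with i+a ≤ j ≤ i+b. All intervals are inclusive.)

2, 3

Evaluate at each i in [0,3]:
  i=0: ✗ (fails at j=1)
  i=1: ✗ (fails at j=1)
  i=2: ✓ (all of [2,3])
  i=3: ✓ (all of [3,4])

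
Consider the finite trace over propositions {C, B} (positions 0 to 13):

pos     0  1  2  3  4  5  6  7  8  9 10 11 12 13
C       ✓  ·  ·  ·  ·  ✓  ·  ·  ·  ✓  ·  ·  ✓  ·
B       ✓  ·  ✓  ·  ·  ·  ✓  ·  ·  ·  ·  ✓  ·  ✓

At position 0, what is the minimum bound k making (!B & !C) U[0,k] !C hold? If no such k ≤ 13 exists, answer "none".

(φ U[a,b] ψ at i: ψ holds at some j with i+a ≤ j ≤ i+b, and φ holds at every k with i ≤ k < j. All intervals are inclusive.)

none

Need earliest j ≥ 0 with !C, and (!B & !C) at every k in [0,j-1].
  j=0: rhs fails.
  j=1: rhs holds but lhs fails at k=0.
  j=2: rhs holds but lhs fails at k=0.
  j=3: rhs holds but lhs fails at k=0.
  j=4: rhs holds but lhs fails at k=0.
  j=5: rhs fails.
  j=6: rhs holds but lhs fails at k=0.
  j=7: rhs holds but lhs fails at k=0.
  j=8: rhs holds but lhs fails at k=0.
  j=9: rhs fails.
  j=10: rhs holds but lhs fails at k=0.
  j=11: rhs holds but lhs fails at k=0.
  j=12: rhs fails.
  j=13: rhs holds but lhs fails at k=0.
No witness within the range → none.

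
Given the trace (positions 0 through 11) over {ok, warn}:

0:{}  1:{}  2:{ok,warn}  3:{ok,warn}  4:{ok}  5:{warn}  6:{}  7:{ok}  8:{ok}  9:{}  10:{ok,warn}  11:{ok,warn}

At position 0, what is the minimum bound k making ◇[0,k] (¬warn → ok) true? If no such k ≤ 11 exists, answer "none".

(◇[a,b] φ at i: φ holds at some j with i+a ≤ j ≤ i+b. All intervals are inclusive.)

Scan j = 0,1,… for (¬warn → ok):
  j=0: fails
  j=1: fails
  j=2: holds
First hit at j=2, so smallest k = 2-0 = 2.

2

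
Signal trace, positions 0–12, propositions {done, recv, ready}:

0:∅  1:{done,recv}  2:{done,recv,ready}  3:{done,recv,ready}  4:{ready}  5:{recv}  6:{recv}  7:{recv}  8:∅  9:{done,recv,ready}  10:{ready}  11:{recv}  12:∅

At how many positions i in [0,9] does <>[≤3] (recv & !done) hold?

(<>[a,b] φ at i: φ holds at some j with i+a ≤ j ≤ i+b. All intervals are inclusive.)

Evaluate at each i in [0,9]:
  i=0: ✗ (none in [0,3])
  i=1: ✗ (none in [1,4])
  i=2: ✓ (witness j=5)
  i=3: ✓ (witness j=5)
  i=4: ✓ (witness j=5)
  i=5: ✓ (witness j=5)
  i=6: ✓ (witness j=6)
  i=7: ✓ (witness j=7)
  i=8: ✓ (witness j=11)
  i=9: ✓ (witness j=11)
Positions where it holds: {2, 3, 4, 5, 6, 7, 8, 9} → 8.

8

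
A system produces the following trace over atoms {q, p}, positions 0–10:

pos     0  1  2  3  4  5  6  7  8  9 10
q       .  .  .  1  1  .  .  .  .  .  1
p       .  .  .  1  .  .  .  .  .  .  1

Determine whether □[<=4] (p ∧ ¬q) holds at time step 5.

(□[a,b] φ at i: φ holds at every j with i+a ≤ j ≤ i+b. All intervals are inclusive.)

Check (p ∧ ¬q) at every j in [5,9]:
  j=5: false
  j=6: false
  j=7: false
  j=8: false
  j=9: false
Fails at j=5 → formula fails.

Does not hold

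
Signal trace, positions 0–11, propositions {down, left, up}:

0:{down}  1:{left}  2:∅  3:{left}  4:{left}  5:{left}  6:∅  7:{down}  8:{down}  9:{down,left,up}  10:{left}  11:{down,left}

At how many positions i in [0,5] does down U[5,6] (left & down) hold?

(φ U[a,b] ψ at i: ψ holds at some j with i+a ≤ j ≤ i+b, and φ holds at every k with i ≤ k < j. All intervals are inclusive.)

0

Evaluate at each i in [0,5]:
  i=0: ✗ (no rhs in [5,6])
  i=1: ✗ (no rhs in [6,7])
  i=2: ✗ (no rhs in [7,8])
  i=3: ✗ (lhs fails at k=3 before rhs at j=9)
  i=4: ✗ (lhs fails at k=4 before rhs at j=9)
  i=5: ✗ (lhs fails at k=5 before rhs at j=11)
Positions where it holds: {} → 0.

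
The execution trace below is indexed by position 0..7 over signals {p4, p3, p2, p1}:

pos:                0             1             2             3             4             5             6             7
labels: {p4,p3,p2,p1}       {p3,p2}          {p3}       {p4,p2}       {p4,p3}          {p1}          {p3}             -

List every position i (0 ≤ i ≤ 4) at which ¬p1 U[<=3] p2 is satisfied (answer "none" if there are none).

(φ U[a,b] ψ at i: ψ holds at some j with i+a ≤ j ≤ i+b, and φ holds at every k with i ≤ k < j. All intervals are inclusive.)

0, 1, 2, 3

Evaluate at each i in [0,4]:
  i=0: ✓ (rhs at j=0)
  i=1: ✓ (rhs at j=1)
  i=2: ✓ (rhs at j=3; lhs holds on [2,2])
  i=3: ✓ (rhs at j=3)
  i=4: ✗ (no rhs in [4,7])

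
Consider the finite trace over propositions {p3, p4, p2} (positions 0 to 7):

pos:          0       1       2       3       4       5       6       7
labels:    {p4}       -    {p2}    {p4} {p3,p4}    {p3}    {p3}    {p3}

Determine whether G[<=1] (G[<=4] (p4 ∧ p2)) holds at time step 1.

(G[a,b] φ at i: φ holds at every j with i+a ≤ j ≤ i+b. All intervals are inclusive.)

Does not hold

Check G[<=4] (p4 ∧ p2) at every j in [1,2]:
  j=1: fails at 1
  j=2: fails at 2
Fails at j=1 → formula fails.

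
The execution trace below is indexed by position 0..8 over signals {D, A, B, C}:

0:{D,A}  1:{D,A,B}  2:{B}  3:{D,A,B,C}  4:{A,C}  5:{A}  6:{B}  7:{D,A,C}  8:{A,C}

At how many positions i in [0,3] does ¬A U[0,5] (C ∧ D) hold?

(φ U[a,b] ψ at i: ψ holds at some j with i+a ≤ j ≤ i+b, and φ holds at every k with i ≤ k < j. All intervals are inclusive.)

Evaluate at each i in [0,3]:
  i=0: ✗ (lhs fails at k=0 before rhs at j=3)
  i=1: ✗ (lhs fails at k=1 before rhs at j=3)
  i=2: ✓ (rhs at j=3; lhs holds on [2,2])
  i=3: ✓ (rhs at j=3)
Positions where it holds: {2, 3} → 2.

2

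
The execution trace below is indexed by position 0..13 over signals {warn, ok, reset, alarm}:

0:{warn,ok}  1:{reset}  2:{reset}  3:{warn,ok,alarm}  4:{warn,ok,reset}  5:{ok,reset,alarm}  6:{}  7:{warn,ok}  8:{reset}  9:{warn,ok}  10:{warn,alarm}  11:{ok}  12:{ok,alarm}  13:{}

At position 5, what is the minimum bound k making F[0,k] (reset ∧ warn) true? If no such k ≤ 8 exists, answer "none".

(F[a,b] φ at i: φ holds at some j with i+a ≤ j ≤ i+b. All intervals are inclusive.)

none

Scan j = 5,6,… for (reset ∧ warn):
  j=5: fails
  j=6: fails
  j=7: fails
  j=8: fails
  j=9: fails
  j=10: fails
  j=11: fails
  j=12: fails
  j=13: fails
No j in [5,13] satisfies it → none.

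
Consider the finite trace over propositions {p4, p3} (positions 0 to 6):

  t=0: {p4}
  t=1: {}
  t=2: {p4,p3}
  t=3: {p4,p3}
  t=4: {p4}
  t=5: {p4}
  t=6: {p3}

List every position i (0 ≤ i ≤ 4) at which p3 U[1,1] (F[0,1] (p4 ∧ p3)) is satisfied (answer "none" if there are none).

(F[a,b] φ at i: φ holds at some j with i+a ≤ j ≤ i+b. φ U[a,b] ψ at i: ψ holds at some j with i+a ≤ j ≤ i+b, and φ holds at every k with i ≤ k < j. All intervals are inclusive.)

2

Evaluate at each i in [0,4]:
  i=0: ✗ (lhs fails at k=0 before rhs at j=1)
  i=1: ✗ (lhs fails at k=1 before rhs at j=2)
  i=2: ✓ (rhs at j=3; lhs holds on [2,2])
  i=3: ✗ (no rhs in [4,4])
  i=4: ✗ (no rhs in [5,5])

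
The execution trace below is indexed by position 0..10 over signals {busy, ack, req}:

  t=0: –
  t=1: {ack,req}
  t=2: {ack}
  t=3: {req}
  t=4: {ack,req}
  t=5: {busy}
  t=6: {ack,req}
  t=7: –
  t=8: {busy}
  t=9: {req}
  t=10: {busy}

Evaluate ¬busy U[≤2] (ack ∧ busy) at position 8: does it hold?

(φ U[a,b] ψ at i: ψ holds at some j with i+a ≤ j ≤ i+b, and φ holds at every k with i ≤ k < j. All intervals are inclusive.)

Need some j in [8,10] with (ack ∧ busy), and ¬busy at every k in [8,j-1].
  j=8: (ack ∧ busy) false.
  j=9: (ack ∧ busy) false.
  j=10: (ack ∧ busy) false.
No j in the window works → until fails.

False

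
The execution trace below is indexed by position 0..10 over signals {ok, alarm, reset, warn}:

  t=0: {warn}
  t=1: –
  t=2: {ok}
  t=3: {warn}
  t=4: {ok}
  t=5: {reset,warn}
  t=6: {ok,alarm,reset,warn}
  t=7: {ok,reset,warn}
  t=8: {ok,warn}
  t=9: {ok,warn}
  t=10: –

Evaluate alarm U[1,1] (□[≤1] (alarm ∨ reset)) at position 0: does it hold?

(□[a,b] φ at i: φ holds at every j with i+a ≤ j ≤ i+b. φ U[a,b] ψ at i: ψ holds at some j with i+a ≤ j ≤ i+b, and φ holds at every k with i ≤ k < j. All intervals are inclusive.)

Need some j in [1,1] with □[≤1] (alarm ∨ reset), and alarm at every k in [0,j-1].
  j=1: □[≤1] (alarm ∨ reset) — fails at 1.
No j in the window works → until fails.

No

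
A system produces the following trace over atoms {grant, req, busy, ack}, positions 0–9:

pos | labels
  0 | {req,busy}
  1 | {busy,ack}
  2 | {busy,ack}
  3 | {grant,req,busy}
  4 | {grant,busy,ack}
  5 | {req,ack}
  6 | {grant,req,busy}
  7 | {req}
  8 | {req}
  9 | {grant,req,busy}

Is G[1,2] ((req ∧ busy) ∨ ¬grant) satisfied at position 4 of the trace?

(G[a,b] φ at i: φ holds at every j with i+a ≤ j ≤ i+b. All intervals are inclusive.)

Check ((req ∧ busy) ∨ ¬grant) at every j in [5,6]:
  j=5: true
  j=6: true
All positions satisfy it → formula holds.

True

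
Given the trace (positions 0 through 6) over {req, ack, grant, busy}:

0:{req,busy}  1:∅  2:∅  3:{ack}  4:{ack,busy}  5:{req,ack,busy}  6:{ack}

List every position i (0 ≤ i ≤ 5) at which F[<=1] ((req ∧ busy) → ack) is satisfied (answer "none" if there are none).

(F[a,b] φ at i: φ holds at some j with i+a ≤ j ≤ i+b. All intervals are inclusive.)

Evaluate at each i in [0,5]:
  i=0: ✓ (witness j=1)
  i=1: ✓ (witness j=1)
  i=2: ✓ (witness j=2)
  i=3: ✓ (witness j=3)
  i=4: ✓ (witness j=4)
  i=5: ✓ (witness j=5)

0, 1, 2, 3, 4, 5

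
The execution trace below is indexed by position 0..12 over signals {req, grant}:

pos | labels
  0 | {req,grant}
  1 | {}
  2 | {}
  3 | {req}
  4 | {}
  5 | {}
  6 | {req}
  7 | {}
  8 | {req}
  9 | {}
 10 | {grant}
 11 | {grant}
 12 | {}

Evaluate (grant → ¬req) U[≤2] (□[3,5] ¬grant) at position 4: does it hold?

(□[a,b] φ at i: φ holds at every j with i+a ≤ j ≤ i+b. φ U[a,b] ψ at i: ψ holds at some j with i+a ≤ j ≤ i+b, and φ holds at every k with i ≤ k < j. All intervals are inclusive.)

Holds

Need some j in [4,6] with □[3,5] ¬grant, and (grant → ¬req) at every k in [4,j-1].
  j=4: □[3,5] ¬grant holds; no prefix to check → satisfied.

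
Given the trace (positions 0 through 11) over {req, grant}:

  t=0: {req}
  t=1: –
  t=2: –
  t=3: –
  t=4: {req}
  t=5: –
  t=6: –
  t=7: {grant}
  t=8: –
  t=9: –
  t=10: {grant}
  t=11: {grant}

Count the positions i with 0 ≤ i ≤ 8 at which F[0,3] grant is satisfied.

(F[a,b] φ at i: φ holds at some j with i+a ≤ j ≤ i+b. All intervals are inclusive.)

Evaluate at each i in [0,8]:
  i=0: ✗ (none in [0,3])
  i=1: ✗ (none in [1,4])
  i=2: ✗ (none in [2,5])
  i=3: ✗ (none in [3,6])
  i=4: ✓ (witness j=7)
  i=5: ✓ (witness j=7)
  i=6: ✓ (witness j=7)
  i=7: ✓ (witness j=7)
  i=8: ✓ (witness j=10)
Positions where it holds: {4, 5, 6, 7, 8} → 5.

5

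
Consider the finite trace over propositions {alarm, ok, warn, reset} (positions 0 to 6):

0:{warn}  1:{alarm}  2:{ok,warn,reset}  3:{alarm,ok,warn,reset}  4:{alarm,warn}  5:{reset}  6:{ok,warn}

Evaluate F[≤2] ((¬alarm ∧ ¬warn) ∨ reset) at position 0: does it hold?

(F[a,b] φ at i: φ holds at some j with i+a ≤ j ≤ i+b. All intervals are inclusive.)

Check ((¬alarm ∧ ¬warn) ∨ reset) at each j in [0,2]:
  j=0: false
  j=1: false
  j=2: true
Found at j=2 → formula holds.

True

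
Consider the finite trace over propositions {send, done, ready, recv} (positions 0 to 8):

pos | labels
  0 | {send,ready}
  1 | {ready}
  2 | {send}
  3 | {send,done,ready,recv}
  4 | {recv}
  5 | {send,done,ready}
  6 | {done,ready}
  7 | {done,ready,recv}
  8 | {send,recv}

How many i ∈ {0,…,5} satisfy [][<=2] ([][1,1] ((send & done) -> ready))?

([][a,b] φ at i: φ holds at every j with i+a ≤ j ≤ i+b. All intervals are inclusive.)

6

Evaluate at each i in [0,5]:
  i=0: ✓ (all of [0,2])
  i=1: ✓ (all of [1,3])
  i=2: ✓ (all of [2,4])
  i=3: ✓ (all of [3,5])
  i=4: ✓ (all of [4,6])
  i=5: ✓ (all of [5,7])
Positions where it holds: {0, 1, 2, 3, 4, 5} → 6.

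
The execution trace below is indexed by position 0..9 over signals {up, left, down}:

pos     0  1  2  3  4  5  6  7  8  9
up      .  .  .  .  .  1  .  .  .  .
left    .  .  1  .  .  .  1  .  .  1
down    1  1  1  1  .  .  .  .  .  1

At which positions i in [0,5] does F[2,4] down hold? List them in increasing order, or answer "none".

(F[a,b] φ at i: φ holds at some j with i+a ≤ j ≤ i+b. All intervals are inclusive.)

0, 1, 5

Evaluate at each i in [0,5]:
  i=0: ✓ (witness j=2)
  i=1: ✓ (witness j=3)
  i=2: ✗ (none in [4,6])
  i=3: ✗ (none in [5,7])
  i=4: ✗ (none in [6,8])
  i=5: ✓ (witness j=9)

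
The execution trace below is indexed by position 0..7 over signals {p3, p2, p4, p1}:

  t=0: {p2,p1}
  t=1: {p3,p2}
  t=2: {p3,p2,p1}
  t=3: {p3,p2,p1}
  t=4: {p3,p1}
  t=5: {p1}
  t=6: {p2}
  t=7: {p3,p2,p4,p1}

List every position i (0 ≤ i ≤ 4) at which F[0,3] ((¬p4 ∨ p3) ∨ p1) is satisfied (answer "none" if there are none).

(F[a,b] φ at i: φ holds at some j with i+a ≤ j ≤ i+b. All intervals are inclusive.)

Evaluate at each i in [0,4]:
  i=0: ✓ (witness j=0)
  i=1: ✓ (witness j=1)
  i=2: ✓ (witness j=2)
  i=3: ✓ (witness j=3)
  i=4: ✓ (witness j=4)

0, 1, 2, 3, 4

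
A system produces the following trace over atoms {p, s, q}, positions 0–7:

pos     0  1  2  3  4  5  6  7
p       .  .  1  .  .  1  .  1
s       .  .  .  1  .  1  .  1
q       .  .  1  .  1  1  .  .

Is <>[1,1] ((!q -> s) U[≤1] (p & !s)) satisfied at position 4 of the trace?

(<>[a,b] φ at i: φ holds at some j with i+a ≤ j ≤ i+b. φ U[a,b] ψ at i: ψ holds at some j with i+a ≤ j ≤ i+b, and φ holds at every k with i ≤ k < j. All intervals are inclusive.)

Check ((!q -> s) U[≤1] (p & !s)) at each j in [5,5]:
  j=5: fails
No position in the window satisfies it → formula fails.

No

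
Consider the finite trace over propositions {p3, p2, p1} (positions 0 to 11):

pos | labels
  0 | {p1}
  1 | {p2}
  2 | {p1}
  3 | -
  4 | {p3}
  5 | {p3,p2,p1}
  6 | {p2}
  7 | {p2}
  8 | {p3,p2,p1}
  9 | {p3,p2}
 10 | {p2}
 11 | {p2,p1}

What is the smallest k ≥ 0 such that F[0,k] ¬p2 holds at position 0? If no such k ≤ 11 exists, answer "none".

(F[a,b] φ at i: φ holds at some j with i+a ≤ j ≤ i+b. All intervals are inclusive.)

0

Scan j = 0,1,… for ¬p2:
  j=0: holds
First hit at j=0, so smallest k = 0-0 = 0.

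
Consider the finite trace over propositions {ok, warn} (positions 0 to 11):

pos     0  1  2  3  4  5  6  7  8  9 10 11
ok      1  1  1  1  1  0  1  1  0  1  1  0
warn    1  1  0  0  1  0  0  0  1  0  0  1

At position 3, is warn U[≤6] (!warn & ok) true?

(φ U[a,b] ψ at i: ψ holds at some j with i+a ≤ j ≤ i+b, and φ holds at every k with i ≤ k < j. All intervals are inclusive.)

Yes

Need some j in [3,9] with (!warn & ok), and warn at every k in [3,j-1].
  j=3: (!warn & ok) holds; no prefix to check → satisfied.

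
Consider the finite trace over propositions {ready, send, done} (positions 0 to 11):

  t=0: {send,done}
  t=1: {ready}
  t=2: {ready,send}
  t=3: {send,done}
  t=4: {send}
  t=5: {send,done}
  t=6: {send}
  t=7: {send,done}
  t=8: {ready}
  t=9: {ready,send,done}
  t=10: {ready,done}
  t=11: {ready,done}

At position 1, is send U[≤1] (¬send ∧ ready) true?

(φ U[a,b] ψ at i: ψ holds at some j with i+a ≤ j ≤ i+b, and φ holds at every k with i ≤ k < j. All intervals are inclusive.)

Need some j in [1,2] with (¬send ∧ ready), and send at every k in [1,j-1].
  j=1: (¬send ∧ ready) holds; no prefix to check → satisfied.

Holds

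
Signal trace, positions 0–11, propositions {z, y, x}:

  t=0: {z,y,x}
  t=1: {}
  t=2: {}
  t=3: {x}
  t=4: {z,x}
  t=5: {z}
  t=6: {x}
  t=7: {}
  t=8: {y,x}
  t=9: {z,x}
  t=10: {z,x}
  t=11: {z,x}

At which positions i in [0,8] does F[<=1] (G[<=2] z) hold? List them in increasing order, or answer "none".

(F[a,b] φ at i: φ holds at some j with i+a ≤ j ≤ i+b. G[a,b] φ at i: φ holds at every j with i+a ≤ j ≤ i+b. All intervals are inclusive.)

Evaluate at each i in [0,8]:
  i=0: ✗ (none in [0,1])
  i=1: ✗ (none in [1,2])
  i=2: ✗ (none in [2,3])
  i=3: ✗ (none in [3,4])
  i=4: ✗ (none in [4,5])
  i=5: ✗ (none in [5,6])
  i=6: ✗ (none in [6,7])
  i=7: ✗ (none in [7,8])
  i=8: ✓ (witness j=9)

8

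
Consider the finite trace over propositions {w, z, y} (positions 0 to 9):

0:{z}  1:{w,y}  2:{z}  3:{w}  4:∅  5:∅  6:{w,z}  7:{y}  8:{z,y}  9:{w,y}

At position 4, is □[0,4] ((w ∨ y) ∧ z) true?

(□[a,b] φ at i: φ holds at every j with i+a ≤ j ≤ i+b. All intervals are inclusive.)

No

Check ((w ∨ y) ∧ z) at every j in [4,8]:
  j=4: false
  j=5: false
  j=6: true
  j=7: false
  j=8: true
Fails at j=4 → formula fails.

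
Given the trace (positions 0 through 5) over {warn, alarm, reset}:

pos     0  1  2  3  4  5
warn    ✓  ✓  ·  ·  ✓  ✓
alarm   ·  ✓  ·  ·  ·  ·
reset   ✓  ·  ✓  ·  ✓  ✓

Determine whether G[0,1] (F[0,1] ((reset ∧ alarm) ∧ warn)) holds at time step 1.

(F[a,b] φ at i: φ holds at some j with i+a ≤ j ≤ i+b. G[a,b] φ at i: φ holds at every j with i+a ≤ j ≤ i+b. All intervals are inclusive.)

Check F[0,1] ((reset ∧ alarm) ∧ warn) at every j in [1,2]:
  j=1: fails (none in [1,2])
  j=2: fails (none in [2,3])
Fails at j=1 → formula fails.

False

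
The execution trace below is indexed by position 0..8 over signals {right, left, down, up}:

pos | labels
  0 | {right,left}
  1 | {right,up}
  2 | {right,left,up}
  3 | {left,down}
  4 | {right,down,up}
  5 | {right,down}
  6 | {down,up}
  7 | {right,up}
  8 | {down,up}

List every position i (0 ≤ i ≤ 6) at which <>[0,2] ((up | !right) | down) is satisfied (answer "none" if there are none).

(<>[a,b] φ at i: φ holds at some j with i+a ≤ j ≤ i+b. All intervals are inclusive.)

0, 1, 2, 3, 4, 5, 6

Evaluate at each i in [0,6]:
  i=0: ✓ (witness j=1)
  i=1: ✓ (witness j=1)
  i=2: ✓ (witness j=2)
  i=3: ✓ (witness j=3)
  i=4: ✓ (witness j=4)
  i=5: ✓ (witness j=5)
  i=6: ✓ (witness j=6)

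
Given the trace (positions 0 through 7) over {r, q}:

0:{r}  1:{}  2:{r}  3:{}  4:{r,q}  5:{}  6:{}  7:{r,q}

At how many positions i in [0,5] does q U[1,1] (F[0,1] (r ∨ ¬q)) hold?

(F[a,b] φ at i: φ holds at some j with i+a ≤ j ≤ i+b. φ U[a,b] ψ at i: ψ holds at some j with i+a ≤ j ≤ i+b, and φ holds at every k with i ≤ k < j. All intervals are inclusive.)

Evaluate at each i in [0,5]:
  i=0: ✗ (lhs fails at k=0 before rhs at j=1)
  i=1: ✗ (lhs fails at k=1 before rhs at j=2)
  i=2: ✗ (lhs fails at k=2 before rhs at j=3)
  i=3: ✗ (lhs fails at k=3 before rhs at j=4)
  i=4: ✓ (rhs at j=5; lhs holds on [4,4])
  i=5: ✗ (lhs fails at k=5 before rhs at j=6)
Positions where it holds: {4} → 1.

1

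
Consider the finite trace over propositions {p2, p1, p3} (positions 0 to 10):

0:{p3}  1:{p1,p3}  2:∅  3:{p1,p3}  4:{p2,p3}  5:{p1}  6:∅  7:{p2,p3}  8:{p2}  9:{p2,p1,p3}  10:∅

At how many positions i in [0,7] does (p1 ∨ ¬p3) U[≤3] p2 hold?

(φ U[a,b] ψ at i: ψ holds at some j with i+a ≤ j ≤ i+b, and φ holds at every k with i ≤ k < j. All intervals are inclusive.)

Evaluate at each i in [0,7]:
  i=0: ✗ (no rhs in [0,3])
  i=1: ✓ (rhs at j=4; lhs holds on [1,3])
  i=2: ✓ (rhs at j=4; lhs holds on [2,3])
  i=3: ✓ (rhs at j=4; lhs holds on [3,3])
  i=4: ✓ (rhs at j=4)
  i=5: ✓ (rhs at j=7; lhs holds on [5,6])
  i=6: ✓ (rhs at j=7; lhs holds on [6,6])
  i=7: ✓ (rhs at j=7)
Positions where it holds: {1, 2, 3, 4, 5, 6, 7} → 7.

7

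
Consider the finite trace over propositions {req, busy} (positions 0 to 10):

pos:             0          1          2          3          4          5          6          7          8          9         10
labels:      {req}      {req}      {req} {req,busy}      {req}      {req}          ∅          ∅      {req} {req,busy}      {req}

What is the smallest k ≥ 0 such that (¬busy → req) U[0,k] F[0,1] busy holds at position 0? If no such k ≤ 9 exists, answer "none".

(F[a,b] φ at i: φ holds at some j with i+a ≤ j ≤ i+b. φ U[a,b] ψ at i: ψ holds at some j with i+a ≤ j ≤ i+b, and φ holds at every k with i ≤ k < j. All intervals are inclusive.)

Need earliest j ≥ 0 with F[0,1] busy, and (¬busy → req) at every k in [0,j-1].
  j=0: rhs fails.
  j=1: rhs fails.
  j=2: rhs holds; lhs holds on [0,1]. k = 2.

2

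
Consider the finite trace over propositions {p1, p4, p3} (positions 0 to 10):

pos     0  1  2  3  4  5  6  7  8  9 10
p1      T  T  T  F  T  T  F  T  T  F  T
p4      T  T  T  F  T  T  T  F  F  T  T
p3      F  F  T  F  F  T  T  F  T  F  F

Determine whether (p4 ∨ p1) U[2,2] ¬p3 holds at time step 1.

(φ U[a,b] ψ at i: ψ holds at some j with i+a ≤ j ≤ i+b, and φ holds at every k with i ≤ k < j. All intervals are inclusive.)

Holds

Need some j in [3,3] with ¬p3, and (p4 ∨ p1) at every k in [1,j-1].
  j=3: ¬p3 holds; (p4 ∨ p1) holds at every k in [1,2] → satisfied.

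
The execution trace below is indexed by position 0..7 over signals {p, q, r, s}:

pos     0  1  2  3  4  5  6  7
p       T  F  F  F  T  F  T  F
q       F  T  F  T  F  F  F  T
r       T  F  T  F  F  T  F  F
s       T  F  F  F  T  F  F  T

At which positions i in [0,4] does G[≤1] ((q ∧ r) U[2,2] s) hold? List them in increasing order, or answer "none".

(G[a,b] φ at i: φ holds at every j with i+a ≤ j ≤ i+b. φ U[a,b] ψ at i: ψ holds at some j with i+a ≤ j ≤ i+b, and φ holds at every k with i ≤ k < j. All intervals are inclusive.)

Evaluate at each i in [0,4]:
  i=0: ✗ (fails at j=0)
  i=1: ✗ (fails at j=1)
  i=2: ✗ (fails at j=2)
  i=3: ✗ (fails at j=3)
  i=4: ✗ (fails at j=4)

none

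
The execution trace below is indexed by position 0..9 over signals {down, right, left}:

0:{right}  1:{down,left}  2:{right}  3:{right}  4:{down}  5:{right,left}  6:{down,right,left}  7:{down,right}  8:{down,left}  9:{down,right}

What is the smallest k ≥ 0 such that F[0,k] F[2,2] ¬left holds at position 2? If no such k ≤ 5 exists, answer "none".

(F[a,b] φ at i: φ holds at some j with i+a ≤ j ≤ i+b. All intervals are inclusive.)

0

Scan j = 2,3,… for F[2,2] ¬left:
  j=2: holds
First hit at j=2, so smallest k = 2-2 = 0.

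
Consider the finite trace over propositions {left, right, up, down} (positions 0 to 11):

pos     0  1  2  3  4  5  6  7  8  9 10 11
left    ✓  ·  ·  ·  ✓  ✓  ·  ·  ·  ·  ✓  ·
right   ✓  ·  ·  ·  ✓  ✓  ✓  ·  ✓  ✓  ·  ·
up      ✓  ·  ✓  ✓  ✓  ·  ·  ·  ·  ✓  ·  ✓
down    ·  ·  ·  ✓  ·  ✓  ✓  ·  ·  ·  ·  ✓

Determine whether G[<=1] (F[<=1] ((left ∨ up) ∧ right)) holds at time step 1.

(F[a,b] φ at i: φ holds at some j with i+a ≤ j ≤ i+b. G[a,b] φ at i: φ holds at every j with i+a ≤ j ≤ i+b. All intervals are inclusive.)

Check F[<=1] ((left ∨ up) ∧ right) at every j in [1,2]:
  j=1: fails (none in [1,2])
  j=2: fails (none in [2,3])
Fails at j=1 → formula fails.

No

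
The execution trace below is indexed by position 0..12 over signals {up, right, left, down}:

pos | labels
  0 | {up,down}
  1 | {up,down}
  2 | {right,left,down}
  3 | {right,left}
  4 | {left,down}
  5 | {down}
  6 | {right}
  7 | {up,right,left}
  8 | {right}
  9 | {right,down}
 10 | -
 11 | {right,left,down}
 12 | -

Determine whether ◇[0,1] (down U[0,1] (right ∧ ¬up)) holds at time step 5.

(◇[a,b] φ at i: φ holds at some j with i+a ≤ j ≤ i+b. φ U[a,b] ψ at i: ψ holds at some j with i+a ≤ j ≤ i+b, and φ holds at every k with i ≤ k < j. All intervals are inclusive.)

Check (down U[0,1] (right ∧ ¬up)) at each j in [5,6]:
  j=5: holds
  j=6: holds
Found at j=5 → formula holds.

True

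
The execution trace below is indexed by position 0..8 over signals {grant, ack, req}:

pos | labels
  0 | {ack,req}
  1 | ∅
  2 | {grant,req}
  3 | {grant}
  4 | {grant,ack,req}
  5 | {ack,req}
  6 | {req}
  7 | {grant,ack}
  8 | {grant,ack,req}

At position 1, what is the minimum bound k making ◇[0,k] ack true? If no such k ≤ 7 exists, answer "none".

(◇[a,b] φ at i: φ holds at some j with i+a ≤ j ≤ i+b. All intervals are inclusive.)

3

Scan j = 1,2,… for ack:
  j=1: fails
  j=2: fails
  j=3: fails
  j=4: holds
First hit at j=4, so smallest k = 4-1 = 3.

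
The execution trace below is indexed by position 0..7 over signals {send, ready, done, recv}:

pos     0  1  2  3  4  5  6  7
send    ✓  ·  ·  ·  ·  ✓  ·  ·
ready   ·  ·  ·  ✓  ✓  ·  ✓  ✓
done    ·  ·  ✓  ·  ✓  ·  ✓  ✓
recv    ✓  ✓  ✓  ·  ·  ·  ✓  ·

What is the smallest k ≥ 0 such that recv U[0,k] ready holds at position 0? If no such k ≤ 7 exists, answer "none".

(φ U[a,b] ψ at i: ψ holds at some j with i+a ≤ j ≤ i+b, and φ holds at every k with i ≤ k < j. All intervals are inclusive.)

3

Need earliest j ≥ 0 with ready, and recv at every k in [0,j-1].
  j=0: rhs fails.
  j=1: rhs fails.
  j=2: rhs fails.
  j=3: rhs holds; lhs holds on [0,2]. k = 3.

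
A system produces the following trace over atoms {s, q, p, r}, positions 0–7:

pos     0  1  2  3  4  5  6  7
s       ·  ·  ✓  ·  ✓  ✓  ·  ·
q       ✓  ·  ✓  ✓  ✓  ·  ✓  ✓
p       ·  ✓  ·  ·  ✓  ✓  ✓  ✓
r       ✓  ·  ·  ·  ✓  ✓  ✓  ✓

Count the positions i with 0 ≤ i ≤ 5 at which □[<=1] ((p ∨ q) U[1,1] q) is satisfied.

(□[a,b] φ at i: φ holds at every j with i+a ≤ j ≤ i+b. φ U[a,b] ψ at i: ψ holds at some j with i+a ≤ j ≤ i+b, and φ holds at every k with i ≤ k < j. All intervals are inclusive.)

Evaluate at each i in [0,5]:
  i=0: ✗ (fails at j=0)
  i=1: ✓ (all of [1,2])
  i=2: ✓ (all of [2,3])
  i=3: ✗ (fails at j=4)
  i=4: ✗ (fails at j=4)
  i=5: ✓ (all of [5,6])
Positions where it holds: {1, 2, 5} → 3.

3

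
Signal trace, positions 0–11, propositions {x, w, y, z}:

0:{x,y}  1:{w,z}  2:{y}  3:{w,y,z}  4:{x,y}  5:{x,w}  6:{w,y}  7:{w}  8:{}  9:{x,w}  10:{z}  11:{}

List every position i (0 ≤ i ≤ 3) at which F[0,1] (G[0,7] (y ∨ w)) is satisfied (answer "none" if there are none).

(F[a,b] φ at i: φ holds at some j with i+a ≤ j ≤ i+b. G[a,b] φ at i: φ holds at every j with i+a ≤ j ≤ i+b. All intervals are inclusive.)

Evaluate at each i in [0,3]:
  i=0: ✓ (witness j=0)
  i=1: ✗ (none in [1,2])
  i=2: ✗ (none in [2,3])
  i=3: ✗ (none in [3,4])

0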